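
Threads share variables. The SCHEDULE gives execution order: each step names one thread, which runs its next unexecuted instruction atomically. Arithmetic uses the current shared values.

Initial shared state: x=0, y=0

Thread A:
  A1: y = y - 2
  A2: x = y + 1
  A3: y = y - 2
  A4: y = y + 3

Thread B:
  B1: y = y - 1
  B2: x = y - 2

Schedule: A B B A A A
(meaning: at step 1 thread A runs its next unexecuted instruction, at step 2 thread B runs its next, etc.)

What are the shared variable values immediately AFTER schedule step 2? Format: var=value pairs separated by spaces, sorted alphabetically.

Step 1: thread A executes A1 (y = y - 2). Shared: x=0 y=-2. PCs: A@1 B@0
Step 2: thread B executes B1 (y = y - 1). Shared: x=0 y=-3. PCs: A@1 B@1

Answer: x=0 y=-3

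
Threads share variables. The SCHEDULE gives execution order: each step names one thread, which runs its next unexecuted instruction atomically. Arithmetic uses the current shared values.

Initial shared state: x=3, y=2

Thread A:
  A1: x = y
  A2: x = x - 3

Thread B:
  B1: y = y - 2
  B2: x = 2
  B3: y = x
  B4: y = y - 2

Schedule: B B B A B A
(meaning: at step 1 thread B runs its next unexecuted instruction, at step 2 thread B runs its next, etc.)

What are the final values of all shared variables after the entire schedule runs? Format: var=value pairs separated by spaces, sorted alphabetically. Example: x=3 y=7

Answer: x=-1 y=0

Derivation:
Step 1: thread B executes B1 (y = y - 2). Shared: x=3 y=0. PCs: A@0 B@1
Step 2: thread B executes B2 (x = 2). Shared: x=2 y=0. PCs: A@0 B@2
Step 3: thread B executes B3 (y = x). Shared: x=2 y=2. PCs: A@0 B@3
Step 4: thread A executes A1 (x = y). Shared: x=2 y=2. PCs: A@1 B@3
Step 5: thread B executes B4 (y = y - 2). Shared: x=2 y=0. PCs: A@1 B@4
Step 6: thread A executes A2 (x = x - 3). Shared: x=-1 y=0. PCs: A@2 B@4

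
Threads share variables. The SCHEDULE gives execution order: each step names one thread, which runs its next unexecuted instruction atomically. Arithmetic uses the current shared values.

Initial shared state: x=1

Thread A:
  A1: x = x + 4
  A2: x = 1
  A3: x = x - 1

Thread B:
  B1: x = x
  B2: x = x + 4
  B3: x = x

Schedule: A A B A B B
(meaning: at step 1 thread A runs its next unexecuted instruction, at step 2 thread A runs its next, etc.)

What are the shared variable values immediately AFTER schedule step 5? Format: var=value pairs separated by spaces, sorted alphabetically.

Step 1: thread A executes A1 (x = x + 4). Shared: x=5. PCs: A@1 B@0
Step 2: thread A executes A2 (x = 1). Shared: x=1. PCs: A@2 B@0
Step 3: thread B executes B1 (x = x). Shared: x=1. PCs: A@2 B@1
Step 4: thread A executes A3 (x = x - 1). Shared: x=0. PCs: A@3 B@1
Step 5: thread B executes B2 (x = x + 4). Shared: x=4. PCs: A@3 B@2

Answer: x=4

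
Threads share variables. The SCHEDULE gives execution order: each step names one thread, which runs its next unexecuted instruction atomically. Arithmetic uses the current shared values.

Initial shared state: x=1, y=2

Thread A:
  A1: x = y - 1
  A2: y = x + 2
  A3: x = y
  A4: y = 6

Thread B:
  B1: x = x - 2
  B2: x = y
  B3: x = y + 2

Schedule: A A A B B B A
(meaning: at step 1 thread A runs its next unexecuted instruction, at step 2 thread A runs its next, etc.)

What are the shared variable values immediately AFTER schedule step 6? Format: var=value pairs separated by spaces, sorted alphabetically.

Answer: x=5 y=3

Derivation:
Step 1: thread A executes A1 (x = y - 1). Shared: x=1 y=2. PCs: A@1 B@0
Step 2: thread A executes A2 (y = x + 2). Shared: x=1 y=3. PCs: A@2 B@0
Step 3: thread A executes A3 (x = y). Shared: x=3 y=3. PCs: A@3 B@0
Step 4: thread B executes B1 (x = x - 2). Shared: x=1 y=3. PCs: A@3 B@1
Step 5: thread B executes B2 (x = y). Shared: x=3 y=3. PCs: A@3 B@2
Step 6: thread B executes B3 (x = y + 2). Shared: x=5 y=3. PCs: A@3 B@3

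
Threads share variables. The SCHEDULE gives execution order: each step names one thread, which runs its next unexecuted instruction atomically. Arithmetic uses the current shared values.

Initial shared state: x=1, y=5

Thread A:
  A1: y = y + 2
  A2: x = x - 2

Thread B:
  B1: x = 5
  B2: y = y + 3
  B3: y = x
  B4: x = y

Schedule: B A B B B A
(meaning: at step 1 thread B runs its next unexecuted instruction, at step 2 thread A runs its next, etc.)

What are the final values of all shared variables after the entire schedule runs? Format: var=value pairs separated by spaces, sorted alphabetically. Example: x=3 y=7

Step 1: thread B executes B1 (x = 5). Shared: x=5 y=5. PCs: A@0 B@1
Step 2: thread A executes A1 (y = y + 2). Shared: x=5 y=7. PCs: A@1 B@1
Step 3: thread B executes B2 (y = y + 3). Shared: x=5 y=10. PCs: A@1 B@2
Step 4: thread B executes B3 (y = x). Shared: x=5 y=5. PCs: A@1 B@3
Step 5: thread B executes B4 (x = y). Shared: x=5 y=5. PCs: A@1 B@4
Step 6: thread A executes A2 (x = x - 2). Shared: x=3 y=5. PCs: A@2 B@4

Answer: x=3 y=5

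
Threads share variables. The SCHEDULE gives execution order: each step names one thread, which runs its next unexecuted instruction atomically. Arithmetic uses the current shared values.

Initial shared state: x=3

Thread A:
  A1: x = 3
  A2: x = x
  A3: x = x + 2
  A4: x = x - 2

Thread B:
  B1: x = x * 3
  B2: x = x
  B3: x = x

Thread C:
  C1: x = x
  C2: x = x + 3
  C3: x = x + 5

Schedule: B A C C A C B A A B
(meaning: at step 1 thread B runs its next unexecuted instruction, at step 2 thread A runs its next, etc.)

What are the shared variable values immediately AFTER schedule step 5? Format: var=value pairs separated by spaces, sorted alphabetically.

Step 1: thread B executes B1 (x = x * 3). Shared: x=9. PCs: A@0 B@1 C@0
Step 2: thread A executes A1 (x = 3). Shared: x=3. PCs: A@1 B@1 C@0
Step 3: thread C executes C1 (x = x). Shared: x=3. PCs: A@1 B@1 C@1
Step 4: thread C executes C2 (x = x + 3). Shared: x=6. PCs: A@1 B@1 C@2
Step 5: thread A executes A2 (x = x). Shared: x=6. PCs: A@2 B@1 C@2

Answer: x=6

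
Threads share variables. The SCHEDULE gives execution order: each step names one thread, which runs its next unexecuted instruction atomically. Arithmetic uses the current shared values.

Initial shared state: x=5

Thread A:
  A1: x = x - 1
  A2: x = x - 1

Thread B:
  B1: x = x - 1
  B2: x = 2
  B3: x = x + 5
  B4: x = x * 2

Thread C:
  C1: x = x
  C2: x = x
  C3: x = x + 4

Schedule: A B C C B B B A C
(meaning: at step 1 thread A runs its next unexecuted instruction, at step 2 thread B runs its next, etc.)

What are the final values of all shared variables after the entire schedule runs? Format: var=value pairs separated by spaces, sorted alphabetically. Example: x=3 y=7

Answer: x=17

Derivation:
Step 1: thread A executes A1 (x = x - 1). Shared: x=4. PCs: A@1 B@0 C@0
Step 2: thread B executes B1 (x = x - 1). Shared: x=3. PCs: A@1 B@1 C@0
Step 3: thread C executes C1 (x = x). Shared: x=3. PCs: A@1 B@1 C@1
Step 4: thread C executes C2 (x = x). Shared: x=3. PCs: A@1 B@1 C@2
Step 5: thread B executes B2 (x = 2). Shared: x=2. PCs: A@1 B@2 C@2
Step 6: thread B executes B3 (x = x + 5). Shared: x=7. PCs: A@1 B@3 C@2
Step 7: thread B executes B4 (x = x * 2). Shared: x=14. PCs: A@1 B@4 C@2
Step 8: thread A executes A2 (x = x - 1). Shared: x=13. PCs: A@2 B@4 C@2
Step 9: thread C executes C3 (x = x + 4). Shared: x=17. PCs: A@2 B@4 C@3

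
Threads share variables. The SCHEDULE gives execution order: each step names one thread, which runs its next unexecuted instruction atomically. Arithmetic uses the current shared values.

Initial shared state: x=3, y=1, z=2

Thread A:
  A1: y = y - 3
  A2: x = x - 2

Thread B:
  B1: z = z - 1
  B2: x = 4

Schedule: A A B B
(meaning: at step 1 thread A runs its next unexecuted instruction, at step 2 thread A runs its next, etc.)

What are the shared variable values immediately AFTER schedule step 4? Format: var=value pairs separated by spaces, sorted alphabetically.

Step 1: thread A executes A1 (y = y - 3). Shared: x=3 y=-2 z=2. PCs: A@1 B@0
Step 2: thread A executes A2 (x = x - 2). Shared: x=1 y=-2 z=2. PCs: A@2 B@0
Step 3: thread B executes B1 (z = z - 1). Shared: x=1 y=-2 z=1. PCs: A@2 B@1
Step 4: thread B executes B2 (x = 4). Shared: x=4 y=-2 z=1. PCs: A@2 B@2

Answer: x=4 y=-2 z=1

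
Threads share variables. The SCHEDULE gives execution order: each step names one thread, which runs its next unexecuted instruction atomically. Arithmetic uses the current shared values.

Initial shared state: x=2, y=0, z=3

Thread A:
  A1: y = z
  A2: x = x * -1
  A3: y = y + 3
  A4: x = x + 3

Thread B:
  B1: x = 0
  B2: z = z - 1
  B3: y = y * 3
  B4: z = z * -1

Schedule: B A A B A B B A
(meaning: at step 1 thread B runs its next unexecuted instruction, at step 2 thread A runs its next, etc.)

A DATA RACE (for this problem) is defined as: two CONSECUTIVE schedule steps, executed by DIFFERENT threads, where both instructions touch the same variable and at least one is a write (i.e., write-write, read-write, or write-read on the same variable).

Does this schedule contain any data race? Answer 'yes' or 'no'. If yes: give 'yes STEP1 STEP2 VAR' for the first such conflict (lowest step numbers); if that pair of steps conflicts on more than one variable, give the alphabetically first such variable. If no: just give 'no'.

Answer: yes 5 6 y

Derivation:
Steps 1,2: B(r=-,w=x) vs A(r=z,w=y). No conflict.
Steps 2,3: same thread (A). No race.
Steps 3,4: A(r=x,w=x) vs B(r=z,w=z). No conflict.
Steps 4,5: B(r=z,w=z) vs A(r=y,w=y). No conflict.
Steps 5,6: A(y = y + 3) vs B(y = y * 3). RACE on y (W-W).
Steps 6,7: same thread (B). No race.
Steps 7,8: B(r=z,w=z) vs A(r=x,w=x). No conflict.
First conflict at steps 5,6.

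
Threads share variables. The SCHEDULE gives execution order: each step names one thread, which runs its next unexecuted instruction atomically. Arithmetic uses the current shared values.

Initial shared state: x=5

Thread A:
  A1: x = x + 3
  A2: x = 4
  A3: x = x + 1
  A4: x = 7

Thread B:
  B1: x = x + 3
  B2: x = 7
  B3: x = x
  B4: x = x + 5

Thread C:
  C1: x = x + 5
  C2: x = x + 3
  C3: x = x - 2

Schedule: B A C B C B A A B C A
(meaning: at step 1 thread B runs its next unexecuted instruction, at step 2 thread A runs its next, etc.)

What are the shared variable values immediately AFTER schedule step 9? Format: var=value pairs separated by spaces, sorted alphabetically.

Answer: x=10

Derivation:
Step 1: thread B executes B1 (x = x + 3). Shared: x=8. PCs: A@0 B@1 C@0
Step 2: thread A executes A1 (x = x + 3). Shared: x=11. PCs: A@1 B@1 C@0
Step 3: thread C executes C1 (x = x + 5). Shared: x=16. PCs: A@1 B@1 C@1
Step 4: thread B executes B2 (x = 7). Shared: x=7. PCs: A@1 B@2 C@1
Step 5: thread C executes C2 (x = x + 3). Shared: x=10. PCs: A@1 B@2 C@2
Step 6: thread B executes B3 (x = x). Shared: x=10. PCs: A@1 B@3 C@2
Step 7: thread A executes A2 (x = 4). Shared: x=4. PCs: A@2 B@3 C@2
Step 8: thread A executes A3 (x = x + 1). Shared: x=5. PCs: A@3 B@3 C@2
Step 9: thread B executes B4 (x = x + 5). Shared: x=10. PCs: A@3 B@4 C@2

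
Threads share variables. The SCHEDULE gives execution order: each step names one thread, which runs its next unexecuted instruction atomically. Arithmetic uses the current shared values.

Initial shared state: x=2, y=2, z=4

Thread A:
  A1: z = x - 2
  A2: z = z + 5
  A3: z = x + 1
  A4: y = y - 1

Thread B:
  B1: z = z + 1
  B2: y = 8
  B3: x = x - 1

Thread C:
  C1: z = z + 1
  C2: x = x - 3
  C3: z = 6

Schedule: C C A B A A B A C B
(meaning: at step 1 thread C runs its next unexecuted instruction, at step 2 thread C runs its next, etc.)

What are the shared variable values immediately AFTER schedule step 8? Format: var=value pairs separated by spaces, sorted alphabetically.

Step 1: thread C executes C1 (z = z + 1). Shared: x=2 y=2 z=5. PCs: A@0 B@0 C@1
Step 2: thread C executes C2 (x = x - 3). Shared: x=-1 y=2 z=5. PCs: A@0 B@0 C@2
Step 3: thread A executes A1 (z = x - 2). Shared: x=-1 y=2 z=-3. PCs: A@1 B@0 C@2
Step 4: thread B executes B1 (z = z + 1). Shared: x=-1 y=2 z=-2. PCs: A@1 B@1 C@2
Step 5: thread A executes A2 (z = z + 5). Shared: x=-1 y=2 z=3. PCs: A@2 B@1 C@2
Step 6: thread A executes A3 (z = x + 1). Shared: x=-1 y=2 z=0. PCs: A@3 B@1 C@2
Step 7: thread B executes B2 (y = 8). Shared: x=-1 y=8 z=0. PCs: A@3 B@2 C@2
Step 8: thread A executes A4 (y = y - 1). Shared: x=-1 y=7 z=0. PCs: A@4 B@2 C@2

Answer: x=-1 y=7 z=0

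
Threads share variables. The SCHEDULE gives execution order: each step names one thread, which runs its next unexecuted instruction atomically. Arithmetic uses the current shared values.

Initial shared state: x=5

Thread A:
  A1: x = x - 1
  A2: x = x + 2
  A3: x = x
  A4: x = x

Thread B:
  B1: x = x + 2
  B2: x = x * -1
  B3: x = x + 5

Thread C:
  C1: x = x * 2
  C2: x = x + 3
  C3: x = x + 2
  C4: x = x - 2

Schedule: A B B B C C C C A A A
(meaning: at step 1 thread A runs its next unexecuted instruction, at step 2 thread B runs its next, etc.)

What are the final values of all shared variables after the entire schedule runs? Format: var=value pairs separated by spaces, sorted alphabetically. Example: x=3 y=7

Answer: x=3

Derivation:
Step 1: thread A executes A1 (x = x - 1). Shared: x=4. PCs: A@1 B@0 C@0
Step 2: thread B executes B1 (x = x + 2). Shared: x=6. PCs: A@1 B@1 C@0
Step 3: thread B executes B2 (x = x * -1). Shared: x=-6. PCs: A@1 B@2 C@0
Step 4: thread B executes B3 (x = x + 5). Shared: x=-1. PCs: A@1 B@3 C@0
Step 5: thread C executes C1 (x = x * 2). Shared: x=-2. PCs: A@1 B@3 C@1
Step 6: thread C executes C2 (x = x + 3). Shared: x=1. PCs: A@1 B@3 C@2
Step 7: thread C executes C3 (x = x + 2). Shared: x=3. PCs: A@1 B@3 C@3
Step 8: thread C executes C4 (x = x - 2). Shared: x=1. PCs: A@1 B@3 C@4
Step 9: thread A executes A2 (x = x + 2). Shared: x=3. PCs: A@2 B@3 C@4
Step 10: thread A executes A3 (x = x). Shared: x=3. PCs: A@3 B@3 C@4
Step 11: thread A executes A4 (x = x). Shared: x=3. PCs: A@4 B@3 C@4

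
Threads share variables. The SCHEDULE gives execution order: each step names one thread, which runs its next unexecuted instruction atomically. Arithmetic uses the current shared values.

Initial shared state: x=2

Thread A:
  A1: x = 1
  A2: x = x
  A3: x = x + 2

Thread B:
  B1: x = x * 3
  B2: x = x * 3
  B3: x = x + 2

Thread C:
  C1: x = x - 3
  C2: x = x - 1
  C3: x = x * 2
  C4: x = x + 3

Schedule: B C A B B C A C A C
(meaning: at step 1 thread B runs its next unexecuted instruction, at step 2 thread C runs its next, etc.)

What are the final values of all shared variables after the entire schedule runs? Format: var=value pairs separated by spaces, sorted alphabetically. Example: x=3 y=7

Step 1: thread B executes B1 (x = x * 3). Shared: x=6. PCs: A@0 B@1 C@0
Step 2: thread C executes C1 (x = x - 3). Shared: x=3. PCs: A@0 B@1 C@1
Step 3: thread A executes A1 (x = 1). Shared: x=1. PCs: A@1 B@1 C@1
Step 4: thread B executes B2 (x = x * 3). Shared: x=3. PCs: A@1 B@2 C@1
Step 5: thread B executes B3 (x = x + 2). Shared: x=5. PCs: A@1 B@3 C@1
Step 6: thread C executes C2 (x = x - 1). Shared: x=4. PCs: A@1 B@3 C@2
Step 7: thread A executes A2 (x = x). Shared: x=4. PCs: A@2 B@3 C@2
Step 8: thread C executes C3 (x = x * 2). Shared: x=8. PCs: A@2 B@3 C@3
Step 9: thread A executes A3 (x = x + 2). Shared: x=10. PCs: A@3 B@3 C@3
Step 10: thread C executes C4 (x = x + 3). Shared: x=13. PCs: A@3 B@3 C@4

Answer: x=13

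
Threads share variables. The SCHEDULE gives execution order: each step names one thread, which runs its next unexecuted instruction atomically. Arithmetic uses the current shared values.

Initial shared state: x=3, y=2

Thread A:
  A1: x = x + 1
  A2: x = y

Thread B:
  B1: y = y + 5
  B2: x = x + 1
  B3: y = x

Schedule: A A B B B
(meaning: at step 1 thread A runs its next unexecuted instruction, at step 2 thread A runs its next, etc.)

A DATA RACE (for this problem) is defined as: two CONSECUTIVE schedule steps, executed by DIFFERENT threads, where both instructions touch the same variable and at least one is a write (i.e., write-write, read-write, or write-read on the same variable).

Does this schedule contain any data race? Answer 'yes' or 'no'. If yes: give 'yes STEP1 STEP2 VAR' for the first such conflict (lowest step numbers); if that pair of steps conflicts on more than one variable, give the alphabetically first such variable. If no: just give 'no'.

Answer: yes 2 3 y

Derivation:
Steps 1,2: same thread (A). No race.
Steps 2,3: A(x = y) vs B(y = y + 5). RACE on y (R-W).
Steps 3,4: same thread (B). No race.
Steps 4,5: same thread (B). No race.
First conflict at steps 2,3.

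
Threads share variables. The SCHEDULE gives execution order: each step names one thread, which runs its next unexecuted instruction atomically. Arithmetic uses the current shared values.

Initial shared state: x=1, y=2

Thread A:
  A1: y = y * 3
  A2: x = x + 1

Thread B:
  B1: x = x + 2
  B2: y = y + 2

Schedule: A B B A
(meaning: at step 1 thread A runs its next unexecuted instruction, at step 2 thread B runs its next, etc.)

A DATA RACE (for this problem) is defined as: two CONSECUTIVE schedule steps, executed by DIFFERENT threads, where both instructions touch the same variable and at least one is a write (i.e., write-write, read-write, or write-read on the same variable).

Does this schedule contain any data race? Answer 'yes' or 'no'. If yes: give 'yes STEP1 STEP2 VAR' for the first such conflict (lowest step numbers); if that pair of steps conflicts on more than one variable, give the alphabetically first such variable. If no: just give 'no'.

Answer: no

Derivation:
Steps 1,2: A(r=y,w=y) vs B(r=x,w=x). No conflict.
Steps 2,3: same thread (B). No race.
Steps 3,4: B(r=y,w=y) vs A(r=x,w=x). No conflict.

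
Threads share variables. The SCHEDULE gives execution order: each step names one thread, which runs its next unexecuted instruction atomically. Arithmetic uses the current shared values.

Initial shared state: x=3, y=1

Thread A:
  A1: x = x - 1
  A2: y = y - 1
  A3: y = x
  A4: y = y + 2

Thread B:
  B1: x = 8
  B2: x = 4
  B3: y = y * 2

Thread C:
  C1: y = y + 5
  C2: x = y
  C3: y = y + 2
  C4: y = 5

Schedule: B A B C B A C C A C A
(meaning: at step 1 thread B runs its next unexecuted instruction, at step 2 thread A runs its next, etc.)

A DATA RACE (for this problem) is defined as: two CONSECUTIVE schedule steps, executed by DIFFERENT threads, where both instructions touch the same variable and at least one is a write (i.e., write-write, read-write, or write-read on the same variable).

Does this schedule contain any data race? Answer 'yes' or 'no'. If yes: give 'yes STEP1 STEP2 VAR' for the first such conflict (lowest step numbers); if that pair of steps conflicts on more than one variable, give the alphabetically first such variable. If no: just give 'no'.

Answer: yes 1 2 x

Derivation:
Steps 1,2: B(x = 8) vs A(x = x - 1). RACE on x (W-W).
Steps 2,3: A(x = x - 1) vs B(x = 4). RACE on x (W-W).
Steps 3,4: B(r=-,w=x) vs C(r=y,w=y). No conflict.
Steps 4,5: C(y = y + 5) vs B(y = y * 2). RACE on y (W-W).
Steps 5,6: B(y = y * 2) vs A(y = y - 1). RACE on y (W-W).
Steps 6,7: A(y = y - 1) vs C(x = y). RACE on y (W-R).
Steps 7,8: same thread (C). No race.
Steps 8,9: C(y = y + 2) vs A(y = x). RACE on y (W-W).
Steps 9,10: A(y = x) vs C(y = 5). RACE on y (W-W).
Steps 10,11: C(y = 5) vs A(y = y + 2). RACE on y (W-W).
First conflict at steps 1,2.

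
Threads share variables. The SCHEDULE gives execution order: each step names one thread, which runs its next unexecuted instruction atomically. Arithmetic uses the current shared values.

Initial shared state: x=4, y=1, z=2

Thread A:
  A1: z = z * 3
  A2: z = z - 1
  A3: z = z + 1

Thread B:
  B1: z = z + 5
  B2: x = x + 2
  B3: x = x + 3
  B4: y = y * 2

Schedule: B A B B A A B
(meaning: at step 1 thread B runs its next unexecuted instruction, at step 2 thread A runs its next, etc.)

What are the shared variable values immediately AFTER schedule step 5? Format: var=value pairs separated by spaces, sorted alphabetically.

Step 1: thread B executes B1 (z = z + 5). Shared: x=4 y=1 z=7. PCs: A@0 B@1
Step 2: thread A executes A1 (z = z * 3). Shared: x=4 y=1 z=21. PCs: A@1 B@1
Step 3: thread B executes B2 (x = x + 2). Shared: x=6 y=1 z=21. PCs: A@1 B@2
Step 4: thread B executes B3 (x = x + 3). Shared: x=9 y=1 z=21. PCs: A@1 B@3
Step 5: thread A executes A2 (z = z - 1). Shared: x=9 y=1 z=20. PCs: A@2 B@3

Answer: x=9 y=1 z=20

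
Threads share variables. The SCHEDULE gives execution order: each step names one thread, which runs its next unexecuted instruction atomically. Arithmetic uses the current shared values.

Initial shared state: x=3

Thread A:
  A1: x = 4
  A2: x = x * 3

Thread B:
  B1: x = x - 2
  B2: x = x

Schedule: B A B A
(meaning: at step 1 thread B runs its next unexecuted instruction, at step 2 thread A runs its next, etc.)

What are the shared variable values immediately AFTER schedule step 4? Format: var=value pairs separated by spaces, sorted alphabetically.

Step 1: thread B executes B1 (x = x - 2). Shared: x=1. PCs: A@0 B@1
Step 2: thread A executes A1 (x = 4). Shared: x=4. PCs: A@1 B@1
Step 3: thread B executes B2 (x = x). Shared: x=4. PCs: A@1 B@2
Step 4: thread A executes A2 (x = x * 3). Shared: x=12. PCs: A@2 B@2

Answer: x=12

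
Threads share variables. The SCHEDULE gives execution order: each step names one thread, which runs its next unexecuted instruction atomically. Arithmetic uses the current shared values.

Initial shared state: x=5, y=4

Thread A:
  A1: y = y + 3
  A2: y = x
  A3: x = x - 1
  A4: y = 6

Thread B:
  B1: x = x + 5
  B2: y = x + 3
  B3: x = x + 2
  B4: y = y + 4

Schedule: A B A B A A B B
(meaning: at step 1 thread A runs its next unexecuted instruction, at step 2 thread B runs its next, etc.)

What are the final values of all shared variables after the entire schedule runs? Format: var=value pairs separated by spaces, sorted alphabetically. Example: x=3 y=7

Answer: x=11 y=10

Derivation:
Step 1: thread A executes A1 (y = y + 3). Shared: x=5 y=7. PCs: A@1 B@0
Step 2: thread B executes B1 (x = x + 5). Shared: x=10 y=7. PCs: A@1 B@1
Step 3: thread A executes A2 (y = x). Shared: x=10 y=10. PCs: A@2 B@1
Step 4: thread B executes B2 (y = x + 3). Shared: x=10 y=13. PCs: A@2 B@2
Step 5: thread A executes A3 (x = x - 1). Shared: x=9 y=13. PCs: A@3 B@2
Step 6: thread A executes A4 (y = 6). Shared: x=9 y=6. PCs: A@4 B@2
Step 7: thread B executes B3 (x = x + 2). Shared: x=11 y=6. PCs: A@4 B@3
Step 8: thread B executes B4 (y = y + 4). Shared: x=11 y=10. PCs: A@4 B@4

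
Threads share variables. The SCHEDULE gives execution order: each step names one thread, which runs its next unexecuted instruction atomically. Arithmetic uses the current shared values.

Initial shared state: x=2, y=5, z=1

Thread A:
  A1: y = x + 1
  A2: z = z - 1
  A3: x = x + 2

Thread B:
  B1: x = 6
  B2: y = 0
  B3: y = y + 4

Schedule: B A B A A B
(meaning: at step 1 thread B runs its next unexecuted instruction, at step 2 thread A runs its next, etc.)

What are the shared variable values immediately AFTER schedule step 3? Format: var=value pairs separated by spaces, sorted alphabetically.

Step 1: thread B executes B1 (x = 6). Shared: x=6 y=5 z=1. PCs: A@0 B@1
Step 2: thread A executes A1 (y = x + 1). Shared: x=6 y=7 z=1. PCs: A@1 B@1
Step 3: thread B executes B2 (y = 0). Shared: x=6 y=0 z=1. PCs: A@1 B@2

Answer: x=6 y=0 z=1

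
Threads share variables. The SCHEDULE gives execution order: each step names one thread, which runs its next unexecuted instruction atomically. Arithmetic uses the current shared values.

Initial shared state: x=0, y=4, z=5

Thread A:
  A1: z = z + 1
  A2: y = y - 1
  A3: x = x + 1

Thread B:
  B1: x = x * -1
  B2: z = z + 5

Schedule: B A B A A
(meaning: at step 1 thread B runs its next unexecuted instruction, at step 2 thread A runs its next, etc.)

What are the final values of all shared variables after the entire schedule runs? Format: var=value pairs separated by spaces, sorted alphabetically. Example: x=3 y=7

Answer: x=1 y=3 z=11

Derivation:
Step 1: thread B executes B1 (x = x * -1). Shared: x=0 y=4 z=5. PCs: A@0 B@1
Step 2: thread A executes A1 (z = z + 1). Shared: x=0 y=4 z=6. PCs: A@1 B@1
Step 3: thread B executes B2 (z = z + 5). Shared: x=0 y=4 z=11. PCs: A@1 B@2
Step 4: thread A executes A2 (y = y - 1). Shared: x=0 y=3 z=11. PCs: A@2 B@2
Step 5: thread A executes A3 (x = x + 1). Shared: x=1 y=3 z=11. PCs: A@3 B@2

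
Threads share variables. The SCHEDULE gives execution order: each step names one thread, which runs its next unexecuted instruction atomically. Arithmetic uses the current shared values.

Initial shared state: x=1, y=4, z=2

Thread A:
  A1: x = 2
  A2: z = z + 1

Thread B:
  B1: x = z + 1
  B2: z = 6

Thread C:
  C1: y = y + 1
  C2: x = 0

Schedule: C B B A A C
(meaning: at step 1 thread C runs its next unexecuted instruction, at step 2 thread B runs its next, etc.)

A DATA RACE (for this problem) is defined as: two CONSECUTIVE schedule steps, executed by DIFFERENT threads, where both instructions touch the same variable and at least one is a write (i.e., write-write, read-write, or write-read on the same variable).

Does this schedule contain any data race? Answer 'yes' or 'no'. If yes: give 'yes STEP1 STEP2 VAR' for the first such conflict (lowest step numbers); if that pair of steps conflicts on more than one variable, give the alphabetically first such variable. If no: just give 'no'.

Steps 1,2: C(r=y,w=y) vs B(r=z,w=x). No conflict.
Steps 2,3: same thread (B). No race.
Steps 3,4: B(r=-,w=z) vs A(r=-,w=x). No conflict.
Steps 4,5: same thread (A). No race.
Steps 5,6: A(r=z,w=z) vs C(r=-,w=x). No conflict.

Answer: no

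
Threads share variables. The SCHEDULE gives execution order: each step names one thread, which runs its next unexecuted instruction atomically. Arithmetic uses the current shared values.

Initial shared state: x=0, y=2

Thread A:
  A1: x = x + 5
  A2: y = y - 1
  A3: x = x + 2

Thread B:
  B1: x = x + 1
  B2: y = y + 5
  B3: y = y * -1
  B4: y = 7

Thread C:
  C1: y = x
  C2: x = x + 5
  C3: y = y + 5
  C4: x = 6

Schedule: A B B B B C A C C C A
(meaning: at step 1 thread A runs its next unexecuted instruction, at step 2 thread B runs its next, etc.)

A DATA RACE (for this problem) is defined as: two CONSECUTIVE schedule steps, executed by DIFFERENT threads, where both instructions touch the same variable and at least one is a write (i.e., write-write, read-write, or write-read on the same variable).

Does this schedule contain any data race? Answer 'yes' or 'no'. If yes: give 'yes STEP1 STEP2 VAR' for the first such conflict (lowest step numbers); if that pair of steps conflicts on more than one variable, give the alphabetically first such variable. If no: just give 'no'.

Steps 1,2: A(x = x + 5) vs B(x = x + 1). RACE on x (W-W).
Steps 2,3: same thread (B). No race.
Steps 3,4: same thread (B). No race.
Steps 4,5: same thread (B). No race.
Steps 5,6: B(y = 7) vs C(y = x). RACE on y (W-W).
Steps 6,7: C(y = x) vs A(y = y - 1). RACE on y (W-W).
Steps 7,8: A(r=y,w=y) vs C(r=x,w=x). No conflict.
Steps 8,9: same thread (C). No race.
Steps 9,10: same thread (C). No race.
Steps 10,11: C(x = 6) vs A(x = x + 2). RACE on x (W-W).
First conflict at steps 1,2.

Answer: yes 1 2 x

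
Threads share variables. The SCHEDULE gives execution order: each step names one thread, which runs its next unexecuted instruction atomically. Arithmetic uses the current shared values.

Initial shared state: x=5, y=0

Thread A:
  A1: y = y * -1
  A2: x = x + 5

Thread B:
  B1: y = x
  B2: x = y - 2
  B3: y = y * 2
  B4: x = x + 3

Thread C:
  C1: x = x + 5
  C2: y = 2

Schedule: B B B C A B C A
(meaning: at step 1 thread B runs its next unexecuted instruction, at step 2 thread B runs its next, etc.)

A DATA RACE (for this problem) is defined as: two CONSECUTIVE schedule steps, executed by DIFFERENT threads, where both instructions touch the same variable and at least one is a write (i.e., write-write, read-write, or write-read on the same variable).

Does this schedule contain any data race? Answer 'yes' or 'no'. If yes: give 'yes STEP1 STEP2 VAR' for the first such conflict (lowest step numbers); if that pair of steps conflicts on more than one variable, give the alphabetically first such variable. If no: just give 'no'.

Steps 1,2: same thread (B). No race.
Steps 2,3: same thread (B). No race.
Steps 3,4: B(r=y,w=y) vs C(r=x,w=x). No conflict.
Steps 4,5: C(r=x,w=x) vs A(r=y,w=y). No conflict.
Steps 5,6: A(r=y,w=y) vs B(r=x,w=x). No conflict.
Steps 6,7: B(r=x,w=x) vs C(r=-,w=y). No conflict.
Steps 7,8: C(r=-,w=y) vs A(r=x,w=x). No conflict.

Answer: no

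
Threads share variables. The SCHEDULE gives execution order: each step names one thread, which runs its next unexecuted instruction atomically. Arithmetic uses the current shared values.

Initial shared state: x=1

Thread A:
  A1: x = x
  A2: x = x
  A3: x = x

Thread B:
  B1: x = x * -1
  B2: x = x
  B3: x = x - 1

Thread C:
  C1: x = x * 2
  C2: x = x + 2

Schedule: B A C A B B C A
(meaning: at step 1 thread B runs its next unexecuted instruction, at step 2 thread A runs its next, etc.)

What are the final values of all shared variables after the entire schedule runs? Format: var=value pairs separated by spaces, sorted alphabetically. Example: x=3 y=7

Step 1: thread B executes B1 (x = x * -1). Shared: x=-1. PCs: A@0 B@1 C@0
Step 2: thread A executes A1 (x = x). Shared: x=-1. PCs: A@1 B@1 C@0
Step 3: thread C executes C1 (x = x * 2). Shared: x=-2. PCs: A@1 B@1 C@1
Step 4: thread A executes A2 (x = x). Shared: x=-2. PCs: A@2 B@1 C@1
Step 5: thread B executes B2 (x = x). Shared: x=-2. PCs: A@2 B@2 C@1
Step 6: thread B executes B3 (x = x - 1). Shared: x=-3. PCs: A@2 B@3 C@1
Step 7: thread C executes C2 (x = x + 2). Shared: x=-1. PCs: A@2 B@3 C@2
Step 8: thread A executes A3 (x = x). Shared: x=-1. PCs: A@3 B@3 C@2

Answer: x=-1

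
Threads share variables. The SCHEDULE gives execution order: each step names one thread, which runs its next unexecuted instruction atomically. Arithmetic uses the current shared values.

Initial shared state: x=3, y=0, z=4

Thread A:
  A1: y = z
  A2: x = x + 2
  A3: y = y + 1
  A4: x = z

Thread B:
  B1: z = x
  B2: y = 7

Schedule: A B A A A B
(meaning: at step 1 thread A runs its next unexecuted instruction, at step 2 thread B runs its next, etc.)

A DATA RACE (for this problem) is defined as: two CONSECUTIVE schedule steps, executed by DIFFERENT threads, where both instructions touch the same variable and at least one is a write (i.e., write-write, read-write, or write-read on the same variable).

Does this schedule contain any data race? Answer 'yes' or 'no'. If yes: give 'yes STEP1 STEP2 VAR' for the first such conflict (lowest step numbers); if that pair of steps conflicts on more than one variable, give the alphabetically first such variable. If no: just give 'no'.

Steps 1,2: A(y = z) vs B(z = x). RACE on z (R-W).
Steps 2,3: B(z = x) vs A(x = x + 2). RACE on x (R-W).
Steps 3,4: same thread (A). No race.
Steps 4,5: same thread (A). No race.
Steps 5,6: A(r=z,w=x) vs B(r=-,w=y). No conflict.
First conflict at steps 1,2.

Answer: yes 1 2 z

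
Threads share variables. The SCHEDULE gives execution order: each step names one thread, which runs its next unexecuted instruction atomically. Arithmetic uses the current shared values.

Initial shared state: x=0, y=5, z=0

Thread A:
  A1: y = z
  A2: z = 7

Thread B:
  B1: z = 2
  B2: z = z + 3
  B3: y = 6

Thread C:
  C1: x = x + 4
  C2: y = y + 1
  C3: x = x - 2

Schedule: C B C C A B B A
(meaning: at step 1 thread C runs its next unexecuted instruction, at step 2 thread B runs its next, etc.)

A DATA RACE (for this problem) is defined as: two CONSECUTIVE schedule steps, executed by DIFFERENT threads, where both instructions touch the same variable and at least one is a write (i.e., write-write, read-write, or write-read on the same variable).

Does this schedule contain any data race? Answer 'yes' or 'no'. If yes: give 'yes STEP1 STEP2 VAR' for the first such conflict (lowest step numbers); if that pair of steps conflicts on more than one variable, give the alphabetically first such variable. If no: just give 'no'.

Steps 1,2: C(r=x,w=x) vs B(r=-,w=z). No conflict.
Steps 2,3: B(r=-,w=z) vs C(r=y,w=y). No conflict.
Steps 3,4: same thread (C). No race.
Steps 4,5: C(r=x,w=x) vs A(r=z,w=y). No conflict.
Steps 5,6: A(y = z) vs B(z = z + 3). RACE on z (R-W).
Steps 6,7: same thread (B). No race.
Steps 7,8: B(r=-,w=y) vs A(r=-,w=z). No conflict.
First conflict at steps 5,6.

Answer: yes 5 6 z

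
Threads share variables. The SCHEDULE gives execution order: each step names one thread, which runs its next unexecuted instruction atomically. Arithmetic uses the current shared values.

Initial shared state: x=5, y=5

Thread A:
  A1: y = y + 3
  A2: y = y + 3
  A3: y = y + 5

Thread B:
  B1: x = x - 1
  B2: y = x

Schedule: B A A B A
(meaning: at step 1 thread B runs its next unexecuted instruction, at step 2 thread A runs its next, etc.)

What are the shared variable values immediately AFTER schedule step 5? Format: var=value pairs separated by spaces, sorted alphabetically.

Answer: x=4 y=9

Derivation:
Step 1: thread B executes B1 (x = x - 1). Shared: x=4 y=5. PCs: A@0 B@1
Step 2: thread A executes A1 (y = y + 3). Shared: x=4 y=8. PCs: A@1 B@1
Step 3: thread A executes A2 (y = y + 3). Shared: x=4 y=11. PCs: A@2 B@1
Step 4: thread B executes B2 (y = x). Shared: x=4 y=4. PCs: A@2 B@2
Step 5: thread A executes A3 (y = y + 5). Shared: x=4 y=9. PCs: A@3 B@2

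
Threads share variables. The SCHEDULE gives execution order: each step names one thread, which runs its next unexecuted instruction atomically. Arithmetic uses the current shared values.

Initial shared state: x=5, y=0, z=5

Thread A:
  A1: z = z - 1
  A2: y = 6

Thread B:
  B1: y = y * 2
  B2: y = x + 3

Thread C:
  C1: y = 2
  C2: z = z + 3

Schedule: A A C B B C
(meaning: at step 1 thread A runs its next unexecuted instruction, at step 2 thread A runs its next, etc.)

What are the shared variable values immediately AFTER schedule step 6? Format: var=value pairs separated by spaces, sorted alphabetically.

Step 1: thread A executes A1 (z = z - 1). Shared: x=5 y=0 z=4. PCs: A@1 B@0 C@0
Step 2: thread A executes A2 (y = 6). Shared: x=5 y=6 z=4. PCs: A@2 B@0 C@0
Step 3: thread C executes C1 (y = 2). Shared: x=5 y=2 z=4. PCs: A@2 B@0 C@1
Step 4: thread B executes B1 (y = y * 2). Shared: x=5 y=4 z=4. PCs: A@2 B@1 C@1
Step 5: thread B executes B2 (y = x + 3). Shared: x=5 y=8 z=4. PCs: A@2 B@2 C@1
Step 6: thread C executes C2 (z = z + 3). Shared: x=5 y=8 z=7. PCs: A@2 B@2 C@2

Answer: x=5 y=8 z=7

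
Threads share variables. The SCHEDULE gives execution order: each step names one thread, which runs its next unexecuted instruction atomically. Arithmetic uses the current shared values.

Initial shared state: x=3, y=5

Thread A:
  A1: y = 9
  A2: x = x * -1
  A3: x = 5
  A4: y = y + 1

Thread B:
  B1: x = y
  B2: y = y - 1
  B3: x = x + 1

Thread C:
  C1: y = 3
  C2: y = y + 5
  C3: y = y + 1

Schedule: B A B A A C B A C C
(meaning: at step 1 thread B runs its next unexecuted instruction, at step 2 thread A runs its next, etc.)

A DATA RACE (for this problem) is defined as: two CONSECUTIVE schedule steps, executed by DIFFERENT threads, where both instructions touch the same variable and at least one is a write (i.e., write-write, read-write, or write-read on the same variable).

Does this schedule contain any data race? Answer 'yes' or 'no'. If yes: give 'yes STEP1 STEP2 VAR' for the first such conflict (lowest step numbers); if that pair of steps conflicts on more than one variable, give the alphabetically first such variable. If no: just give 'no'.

Answer: yes 1 2 y

Derivation:
Steps 1,2: B(x = y) vs A(y = 9). RACE on y (R-W).
Steps 2,3: A(y = 9) vs B(y = y - 1). RACE on y (W-W).
Steps 3,4: B(r=y,w=y) vs A(r=x,w=x). No conflict.
Steps 4,5: same thread (A). No race.
Steps 5,6: A(r=-,w=x) vs C(r=-,w=y). No conflict.
Steps 6,7: C(r=-,w=y) vs B(r=x,w=x). No conflict.
Steps 7,8: B(r=x,w=x) vs A(r=y,w=y). No conflict.
Steps 8,9: A(y = y + 1) vs C(y = y + 5). RACE on y (W-W).
Steps 9,10: same thread (C). No race.
First conflict at steps 1,2.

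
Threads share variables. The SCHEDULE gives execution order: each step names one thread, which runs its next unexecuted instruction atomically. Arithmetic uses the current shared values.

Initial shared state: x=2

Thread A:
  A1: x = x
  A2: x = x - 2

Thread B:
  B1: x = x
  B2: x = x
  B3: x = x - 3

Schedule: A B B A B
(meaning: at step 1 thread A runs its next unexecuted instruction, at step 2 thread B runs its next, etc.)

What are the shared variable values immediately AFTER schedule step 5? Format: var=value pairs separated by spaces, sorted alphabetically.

Step 1: thread A executes A1 (x = x). Shared: x=2. PCs: A@1 B@0
Step 2: thread B executes B1 (x = x). Shared: x=2. PCs: A@1 B@1
Step 3: thread B executes B2 (x = x). Shared: x=2. PCs: A@1 B@2
Step 4: thread A executes A2 (x = x - 2). Shared: x=0. PCs: A@2 B@2
Step 5: thread B executes B3 (x = x - 3). Shared: x=-3. PCs: A@2 B@3

Answer: x=-3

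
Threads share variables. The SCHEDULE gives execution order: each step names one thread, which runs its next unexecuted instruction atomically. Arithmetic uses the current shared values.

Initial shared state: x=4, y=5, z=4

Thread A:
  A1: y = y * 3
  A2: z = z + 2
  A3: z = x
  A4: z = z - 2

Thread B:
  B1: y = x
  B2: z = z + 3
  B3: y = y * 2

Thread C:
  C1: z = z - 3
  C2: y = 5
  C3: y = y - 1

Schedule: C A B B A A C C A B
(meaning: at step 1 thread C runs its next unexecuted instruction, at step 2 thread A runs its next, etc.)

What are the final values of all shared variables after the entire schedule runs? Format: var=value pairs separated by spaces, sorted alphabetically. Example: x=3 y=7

Answer: x=4 y=8 z=2

Derivation:
Step 1: thread C executes C1 (z = z - 3). Shared: x=4 y=5 z=1. PCs: A@0 B@0 C@1
Step 2: thread A executes A1 (y = y * 3). Shared: x=4 y=15 z=1. PCs: A@1 B@0 C@1
Step 3: thread B executes B1 (y = x). Shared: x=4 y=4 z=1. PCs: A@1 B@1 C@1
Step 4: thread B executes B2 (z = z + 3). Shared: x=4 y=4 z=4. PCs: A@1 B@2 C@1
Step 5: thread A executes A2 (z = z + 2). Shared: x=4 y=4 z=6. PCs: A@2 B@2 C@1
Step 6: thread A executes A3 (z = x). Shared: x=4 y=4 z=4. PCs: A@3 B@2 C@1
Step 7: thread C executes C2 (y = 5). Shared: x=4 y=5 z=4. PCs: A@3 B@2 C@2
Step 8: thread C executes C3 (y = y - 1). Shared: x=4 y=4 z=4. PCs: A@3 B@2 C@3
Step 9: thread A executes A4 (z = z - 2). Shared: x=4 y=4 z=2. PCs: A@4 B@2 C@3
Step 10: thread B executes B3 (y = y * 2). Shared: x=4 y=8 z=2. PCs: A@4 B@3 C@3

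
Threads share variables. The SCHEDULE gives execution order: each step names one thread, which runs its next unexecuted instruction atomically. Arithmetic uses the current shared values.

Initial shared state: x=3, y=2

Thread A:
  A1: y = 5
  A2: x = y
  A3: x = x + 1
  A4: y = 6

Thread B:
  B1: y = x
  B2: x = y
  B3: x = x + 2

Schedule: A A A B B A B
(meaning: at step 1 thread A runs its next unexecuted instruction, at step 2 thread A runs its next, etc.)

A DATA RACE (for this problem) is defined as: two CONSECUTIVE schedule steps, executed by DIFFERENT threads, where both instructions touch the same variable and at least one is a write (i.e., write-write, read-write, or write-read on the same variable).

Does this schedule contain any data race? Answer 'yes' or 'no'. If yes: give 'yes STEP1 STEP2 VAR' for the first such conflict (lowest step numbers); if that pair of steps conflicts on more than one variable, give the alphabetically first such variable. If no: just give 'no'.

Steps 1,2: same thread (A). No race.
Steps 2,3: same thread (A). No race.
Steps 3,4: A(x = x + 1) vs B(y = x). RACE on x (W-R).
Steps 4,5: same thread (B). No race.
Steps 5,6: B(x = y) vs A(y = 6). RACE on y (R-W).
Steps 6,7: A(r=-,w=y) vs B(r=x,w=x). No conflict.
First conflict at steps 3,4.

Answer: yes 3 4 x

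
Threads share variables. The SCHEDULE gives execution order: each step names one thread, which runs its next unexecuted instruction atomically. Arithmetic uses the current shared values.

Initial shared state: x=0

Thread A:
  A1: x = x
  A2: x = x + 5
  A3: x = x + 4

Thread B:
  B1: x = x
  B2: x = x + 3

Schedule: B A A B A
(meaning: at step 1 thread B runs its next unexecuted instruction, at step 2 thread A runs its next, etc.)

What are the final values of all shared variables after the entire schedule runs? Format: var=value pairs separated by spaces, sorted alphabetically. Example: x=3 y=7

Answer: x=12

Derivation:
Step 1: thread B executes B1 (x = x). Shared: x=0. PCs: A@0 B@1
Step 2: thread A executes A1 (x = x). Shared: x=0. PCs: A@1 B@1
Step 3: thread A executes A2 (x = x + 5). Shared: x=5. PCs: A@2 B@1
Step 4: thread B executes B2 (x = x + 3). Shared: x=8. PCs: A@2 B@2
Step 5: thread A executes A3 (x = x + 4). Shared: x=12. PCs: A@3 B@2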